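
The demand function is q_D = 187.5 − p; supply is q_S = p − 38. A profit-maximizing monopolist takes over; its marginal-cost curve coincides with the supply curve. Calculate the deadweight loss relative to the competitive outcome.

In inverse form: demand p = 187.5 − q, supply p = 38 + q.
Competitive equilibrium: 187.5 − q = 38 + q → q* = 74.75, p* = 112.75.
Marginal revenue: MR = 187.5 − 2q. Set MR = MC: 187.5 − 2q = 38 + q → q_m = 49.8333.
Price p_m = 187.5 − 1·49.8333 = 137.6667; MC(q_m) = 38 + 1·49.8333 = 87.8333.
Competitive q* = 74.75, so Δq = 24.9167; wedge = 137.6667 − 87.8333 = 49.8334.
DWL = ½ × 24.9167 × 49.8334 = 620.84.

620.84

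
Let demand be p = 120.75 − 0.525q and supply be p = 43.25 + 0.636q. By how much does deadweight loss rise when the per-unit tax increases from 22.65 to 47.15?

736.48

Competitive equilibrium: 120.75 − 0.525q = 43.25 + 0.636q → q* = 66.7528, p* = 85.7048.
For a per-unit tax t: Δq = t/1.161, so DWL = ½·t·(t/1.161) = t²/2.322.
At t = 22.65: DWL = 220.94. At t = 47.15: DWL = 957.417.
Increase = 957.417 − 220.94 = 736.48.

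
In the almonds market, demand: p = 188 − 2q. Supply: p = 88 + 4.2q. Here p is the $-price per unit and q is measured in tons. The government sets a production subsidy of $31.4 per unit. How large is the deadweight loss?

$79.51

Competitive equilibrium: 188 − 2q = 88 + 4.2q → q* = 16.129, p* = 155.7419.
The subsidy lowers effective supply by 31.4: p = 56.6 + 4.2q.
New quantity: 188 − 2q = 56.6 + 4.2q → q' = 21.1935.
Overproduction Δq = 21.1935 − 16.129 = 5.0645; wedge = subsidy = 31.4.
The triangle = ½ × 5.0645 × 31.4 = $79.51.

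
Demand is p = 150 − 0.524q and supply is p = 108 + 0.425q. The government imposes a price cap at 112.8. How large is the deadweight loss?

515.57

Competitive equilibrium: 150 − 0.524q = 108 + 0.425q → q* = 44.2571, p* = 126.8093.
At the ceiling p = 112.8, quantity supplied = (112.8 − 108)/0.425 = 11.2941.
Willingness to pay at q' = 11.2941: 150 − 0.524·11.2941 = 144.0819.
Δq = 44.2571 − 11.2941 = 32.963; wedge = 144.0819 − 112.8 = 31.2819.
The triangle = ½ × 32.963 × 31.2819 = 515.57.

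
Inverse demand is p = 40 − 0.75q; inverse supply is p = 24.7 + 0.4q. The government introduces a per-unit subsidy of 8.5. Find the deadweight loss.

Competitive equilibrium: 40 − 0.75q = 24.7 + 0.4q → q* = 13.3043, p* = 30.0217.
The subsidy lowers effective supply by 8.5: p = 16.2 + 0.4q.
New quantity: 40 − 0.75q = 16.2 + 0.4q → q' = 20.6957.
Overproduction Δq = 20.6957 − 13.3043 = 7.3914; wedge = subsidy = 8.5.
The triangle = ½ × 7.3914 × 8.5 = 31.41.

31.41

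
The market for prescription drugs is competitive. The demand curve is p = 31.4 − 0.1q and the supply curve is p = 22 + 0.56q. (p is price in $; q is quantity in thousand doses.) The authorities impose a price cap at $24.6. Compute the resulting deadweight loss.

$30.41 thousand

Competitive equilibrium: 31.4 − 0.1q = 22 + 0.56q → q* = 14.2424, p* = 29.9758.
At the ceiling p = 24.6, quantity supplied = (24.6 − 22)/0.56 = 4.6429.
Willingness to pay at q' = 4.6429: 31.4 − 0.1·4.6429 = 30.9357.
Δq = 14.2424 − 4.6429 = 9.5995; wedge = 30.9357 − 24.6 = 6.3357.
The triangle = ½ × 9.5995 × 6.3357 = $30.41 thousand.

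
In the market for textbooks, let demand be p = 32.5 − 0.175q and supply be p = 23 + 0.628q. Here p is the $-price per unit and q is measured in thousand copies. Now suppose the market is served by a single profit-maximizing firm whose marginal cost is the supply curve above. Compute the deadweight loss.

Competitive equilibrium: 32.5 − 0.175q = 23 + 0.628q → q* = 11.8306, p* = 30.4296.
Marginal revenue: MR = 32.5 − 0.35q. Set MR = MC: 32.5 − 0.35q = 23 + 0.628q → q_m = 9.7137.
Price p_m = 32.5 − 0.175·9.7137 = 30.8001; MC(q_m) = 23 + 0.628·9.7137 = 29.1002.
Competitive q* = 11.8306, so Δq = 2.1169; wedge = 30.8001 − 29.1002 = 1.6999.
DWL = ½ × 2.1169 × 1.6999 = $1.80 thousand.

$1.80 thousand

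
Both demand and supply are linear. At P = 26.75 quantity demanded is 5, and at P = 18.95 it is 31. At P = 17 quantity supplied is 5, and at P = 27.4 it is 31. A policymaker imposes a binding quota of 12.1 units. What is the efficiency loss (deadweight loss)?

Demand slope = (18.95 − 26.75)/(31 − 5) = −0.3, so P = 28.25 − 0.3Q.
Supply slope = (27.4 − 17)/(31 − 5) = 0.4, so P = 15 + 0.4Q.
Competitive equilibrium: 28.25 − 0.3Q = 15 + 0.4Q → Q* = 18.9286, P* = 22.5714.
At Q = 12.1: demand price = 28.25 − 0.3·12.1 = 24.62; supply price = 15 + 0.4·12.1 = 19.84.
ΔQ = 18.9286 − 12.1 = 6.8286; wedge = 24.62 − 19.84 = 4.78.
DWL = ½ × 6.8286 × 4.78 = 16.32.

16.32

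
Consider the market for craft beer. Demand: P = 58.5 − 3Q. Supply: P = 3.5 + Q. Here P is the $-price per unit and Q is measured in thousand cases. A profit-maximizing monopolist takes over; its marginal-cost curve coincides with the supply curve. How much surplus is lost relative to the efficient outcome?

$69.45 thousand

Competitive equilibrium: 58.5 − 3Q = 3.5 + Q → Q* = 13.75, P* = 17.25.
Marginal revenue: MR = 58.5 − 6Q. Set MR = MC: 58.5 − 6Q = 3.5 + Q → Q_m = 7.8571.
Price P_m = 58.5 − 3·7.8571 = 34.9287; MC(Q_m) = 3.5 + 1·7.8571 = 11.3571.
Competitive Q* = 13.75, so ΔQ = 5.8929; wedge = 34.9287 − 11.3571 = 23.5716.
DWL = ½ × 5.8929 × 23.5716 = $69.45 thousand.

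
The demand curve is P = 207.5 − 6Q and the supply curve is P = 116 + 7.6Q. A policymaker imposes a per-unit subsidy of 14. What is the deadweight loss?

7.21

Competitive equilibrium: 207.5 − 6Q = 116 + 7.6Q → Q* = 6.7279, P* = 167.1324.
The subsidy lowers effective supply by 14: P = 102 + 7.6Q.
New quantity: 207.5 − 6Q = 102 + 7.6Q → Q' = 7.7574.
Overproduction ΔQ = 7.7574 − 6.7279 = 1.0295; wedge = subsidy = 14.
The triangle = ½ × 1.0295 × 14 = 7.21.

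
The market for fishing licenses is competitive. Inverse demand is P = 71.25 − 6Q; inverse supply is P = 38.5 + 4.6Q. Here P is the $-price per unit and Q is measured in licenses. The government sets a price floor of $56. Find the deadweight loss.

$1.59

Competitive equilibrium: 71.25 − 6Q = 38.5 + 4.6Q → Q* = 3.0896, P* = 52.7123.
At the floor P = 56, quantity demanded = (71.25 − 56)/6 = 2.5417.
Sellers' marginal cost at Q' = 2.5417: 38.5 + 4.6·2.5417 = 50.1918.
ΔQ = 3.0896 − 2.5417 = 0.5479; wedge = 56 − 50.1918 = 5.8082.
The triangle = ½ × 0.5479 × 5.8082 = $1.59.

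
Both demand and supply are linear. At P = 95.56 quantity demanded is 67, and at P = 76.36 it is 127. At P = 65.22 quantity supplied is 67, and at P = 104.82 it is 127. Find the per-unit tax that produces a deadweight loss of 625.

35

Demand slope = (76.36 − 95.56)/(127 − 67) = −0.32, so P = 117 − 0.32Q.
Supply slope = (104.82 − 65.22)/(127 − 67) = 0.66, so P = 21 + 0.66Q.
Competitive equilibrium: 117 − 0.32Q = 21 + 0.66Q → Q* = 97.9592, P* = 85.6531.
A tax t gives ΔQ = t/0.98 and wedge t, so DWL = t²/1.96.
t²/1.96 = 625 → t² = 1225 → t = 35.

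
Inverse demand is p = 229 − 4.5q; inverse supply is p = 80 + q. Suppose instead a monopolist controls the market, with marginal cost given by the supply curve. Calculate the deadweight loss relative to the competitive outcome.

408.70

Competitive equilibrium: 229 − 4.5q = 80 + q → q* = 27.0909, p* = 107.0909.
Marginal revenue: MR = 229 − 9q. Set MR = MC: 229 − 9q = 80 + q → q_m = 14.9.
Price p_m = 229 − 4.5·14.9 = 161.95; MC(q_m) = 80 + 1·14.9 = 94.9.
Competitive q* = 27.0909, so Δq = 12.1909; wedge = 161.95 − 94.9 = 67.05.
DWL = ½ × 12.1909 × 67.05 = 408.70.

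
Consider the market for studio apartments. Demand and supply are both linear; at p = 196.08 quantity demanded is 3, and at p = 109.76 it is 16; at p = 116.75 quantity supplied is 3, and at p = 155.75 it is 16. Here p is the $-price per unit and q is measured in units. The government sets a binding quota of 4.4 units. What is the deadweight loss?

Demand slope = (109.76 − 196.08)/(16 − 3) = −6.64, so p = 216 − 6.64q.
Supply slope = (155.75 − 116.75)/(16 − 3) = 3, so p = 107.75 + 3q.
Competitive equilibrium: 216 − 6.64q = 107.75 + 3q → q* = 11.2293, p* = 141.4378.
At q = 4.4: demand price = 216 − 6.64·4.4 = 186.784; supply price = 107.75 + 3·4.4 = 120.95.
Δq = 11.2293 − 4.4 = 6.8293; wedge = 186.784 − 120.95 = 65.834.
Deadweight loss = ½ × 6.8293 × 65.834 = $224.80.

$224.80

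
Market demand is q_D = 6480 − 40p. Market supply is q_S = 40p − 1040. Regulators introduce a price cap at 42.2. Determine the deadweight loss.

107329.60

In inverse form: demand p = 162 − 0.025q, supply p = 26 + 0.025q.
Competitive equilibrium: 162 − 0.025q = 26 + 0.025q → q* = 2720, p* = 94.
At the ceiling p = 42.2, quantity supplied = (42.2 − 26)/0.025 = 648.
Willingness to pay at q' = 648: 162 − 0.025·648 = 145.8.
Δq = 2720 − 648 = 2072; wedge = 145.8 − 42.2 = 103.6.
Welfare loss = ½ × 2072 × 103.6 = 107329.60.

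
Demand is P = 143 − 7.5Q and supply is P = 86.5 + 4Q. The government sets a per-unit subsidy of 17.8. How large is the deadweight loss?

13.78

Competitive equilibrium: 143 − 7.5Q = 86.5 + 4Q → Q* = 4.913, P* = 106.1522.
The subsidy lowers effective supply by 17.8: P = 68.7 + 4Q.
New quantity: 143 − 7.5Q = 68.7 + 4Q → Q' = 6.4609.
Overproduction ΔQ = 6.4609 − 4.913 = 1.5479; wedge = subsidy = 17.8.
Deadweight loss = ½ × 1.5479 × 17.8 = 13.78.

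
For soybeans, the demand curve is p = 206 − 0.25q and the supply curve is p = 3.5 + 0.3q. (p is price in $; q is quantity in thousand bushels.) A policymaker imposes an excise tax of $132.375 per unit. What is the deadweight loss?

Competitive equilibrium: 206 − 0.25q = 3.5 + 0.3q → q* = 368.1818, p* = 113.9545.
With the tax, the buyer price exceeds the seller price by 132.375: (206 − 0.25q) − (3.5 + 0.3q) = 132.375 → q' = 127.5.
Δq = 368.1818 − 127.5 = 240.6818; the wedge equals the tax, 132.375.
The triangle = ½ × 240.6818 × 132.375 = $15930.13 thousand.

$15930.13 thousand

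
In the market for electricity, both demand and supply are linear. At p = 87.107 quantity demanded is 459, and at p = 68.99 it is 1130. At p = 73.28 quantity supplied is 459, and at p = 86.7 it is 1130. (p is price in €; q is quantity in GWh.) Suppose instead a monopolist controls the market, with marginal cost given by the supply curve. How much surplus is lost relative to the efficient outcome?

€1774.77

Demand slope = (68.99 − 87.107)/(1130 − 459) = −0.027, so p = 99.5 − 0.027q.
Supply slope = (86.7 − 73.28)/(1130 − 459) = 0.02, so p = 64.1 + 0.02q.
Competitive equilibrium: 99.5 − 0.027q = 64.1 + 0.02q → q* = 753.1915, p* = 79.1638.
Marginal revenue: MR = 99.5 − 0.054q. Set MR = MC: 99.5 − 0.054q = 64.1 + 0.02q → q_m = 478.3784.
Price p_m = 99.5 − 0.027·478.3784 = 86.5838; MC(q_m) = 64.1 + 0.02·478.3784 = 73.6676.
Competitive q* = 753.1915, so Δq = 274.8131; wedge = 86.5838 − 73.6676 = 12.9162.
Welfare loss = ½ × 274.8131 × 12.9162 = €1774.77.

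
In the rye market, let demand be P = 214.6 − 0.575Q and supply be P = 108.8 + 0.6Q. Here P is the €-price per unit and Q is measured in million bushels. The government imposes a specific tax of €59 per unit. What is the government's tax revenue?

€2349.96 million

Competitive equilibrium: 214.6 − 0.575Q = 108.8 + 0.6Q → Q* = 90.0426, P* = 162.8255.
With the tax, the buyer price exceeds the seller price by 59: (214.6 − 0.575Q) − (108.8 + 0.6Q) = 59 → Q' = 39.8298.
Tax revenue = 59 × 39.8298 = €2349.96 million.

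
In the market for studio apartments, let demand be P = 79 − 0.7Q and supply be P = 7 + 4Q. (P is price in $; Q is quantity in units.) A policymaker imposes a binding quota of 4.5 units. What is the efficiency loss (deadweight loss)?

Competitive equilibrium: 79 − 0.7Q = 7 + 4Q → Q* = 15.3191, P* = 68.2766.
At Q = 4.5: demand price = 79 − 0.7·4.5 = 75.85; supply price = 7 + 4·4.5 = 25.
ΔQ = 15.3191 − 4.5 = 10.8191; wedge = 75.85 − 25 = 50.85.
The triangle = ½ × 10.8191 × 50.85 = $275.08.

$275.08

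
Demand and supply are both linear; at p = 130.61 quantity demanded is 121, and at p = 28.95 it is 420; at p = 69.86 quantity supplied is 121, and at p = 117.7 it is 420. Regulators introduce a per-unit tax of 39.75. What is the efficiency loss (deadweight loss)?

1580.06

Demand slope = (28.95 − 130.61)/(420 − 121) = −0.34, so p = 171.75 − 0.34q.
Supply slope = (117.7 − 69.86)/(420 − 121) = 0.16, so p = 50.5 + 0.16q.
Competitive equilibrium: 171.75 − 0.34q = 50.5 + 0.16q → q* = 242.5, p* = 89.3.
With the tax, the buyer price exceeds the seller price by 39.75: (171.75 − 0.34q) − (50.5 + 0.16q) = 39.75 → q' = 163.
Δq = 242.5 − 163 = 79.5; the wedge equals the tax, 39.75.
The triangle = ½ × 79.5 × 39.75 = 1580.06.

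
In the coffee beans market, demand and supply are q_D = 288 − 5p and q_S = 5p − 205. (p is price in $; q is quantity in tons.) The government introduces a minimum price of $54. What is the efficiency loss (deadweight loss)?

In inverse form: demand p = 57.6 − 0.2q, supply p = 41 + 0.2q.
Competitive equilibrium: 57.6 − 0.2q = 41 + 0.2q → q* = 41.5, p* = 49.3.
At the floor p = 54, quantity demanded = (57.6 − 54)/0.2 = 18.
Sellers' marginal cost at q' = 18: 41 + 0.2·18 = 44.6.
Δq = 41.5 − 18 = 23.5; wedge = 54 − 44.6 = 9.4.
Deadweight loss = ½ × 23.5 × 9.4 = $110.45.

$110.45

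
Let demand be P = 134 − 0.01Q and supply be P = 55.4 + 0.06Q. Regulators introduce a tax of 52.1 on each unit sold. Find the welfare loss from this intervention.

Competitive equilibrium: 134 − 0.01Q = 55.4 + 0.06Q → Q* = 1122.8571, P* = 122.7714.
With the tax, the buyer price exceeds the seller price by 52.1: (134 − 0.01Q) − (55.4 + 0.06Q) = 52.1 → Q' = 378.5714.
ΔQ = 1122.8571 − 378.5714 = 744.2857; the wedge equals the tax, 52.1.
Welfare loss = ½ × 744.2857 × 52.1 = 19388.64.

19388.64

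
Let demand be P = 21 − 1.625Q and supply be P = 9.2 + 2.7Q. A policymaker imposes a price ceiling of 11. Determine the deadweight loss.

9.19

Competitive equilibrium: 21 − 1.625Q = 9.2 + 2.7Q → Q* = 2.7283, P* = 16.5665.
At the ceiling P = 11, quantity supplied = (11 − 9.2)/2.7 = 0.6667.
Willingness to pay at Q' = 0.6667: 21 − 1.625·0.6667 = 19.9166.
ΔQ = 2.7283 − 0.6667 = 2.0616; wedge = 19.9166 − 11 = 8.9166.
DWL = ½ × 2.0616 × 8.9166 = 9.19.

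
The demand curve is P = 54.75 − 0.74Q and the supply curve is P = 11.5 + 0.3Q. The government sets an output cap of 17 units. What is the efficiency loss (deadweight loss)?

Competitive equilibrium: 54.75 − 0.74Q = 11.5 + 0.3Q → Q* = 41.5865, P* = 23.976.
At Q = 17: demand price = 54.75 − 0.74·17 = 42.17; supply price = 11.5 + 0.3·17 = 16.6.
ΔQ = 41.5865 − 17 = 24.5865; wedge = 42.17 − 16.6 = 25.57.
The triangle = ½ × 24.5865 × 25.57 = 314.34.

314.34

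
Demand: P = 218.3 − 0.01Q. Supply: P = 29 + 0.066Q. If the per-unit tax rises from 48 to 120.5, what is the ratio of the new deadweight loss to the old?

Competitive equilibrium: 218.3 − 0.01Q = 29 + 0.066Q → Q* = 2490.7895, P* = 193.3921.
For a per-unit tax t: ΔQ = t/0.076, so DWL = ½·t·(t/0.076) = t²/0.152.
At t = 48: DWL = 15157.895. At t = 120.5: DWL = 95527.961.
Ratio = (120.5/48)² = 6.302.

6.302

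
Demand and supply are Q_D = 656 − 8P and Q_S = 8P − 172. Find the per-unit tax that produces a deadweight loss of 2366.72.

In inverse form: demand P = 82 − 0.125Q, supply P = 21.5 + 0.125Q.
Competitive equilibrium: 82 − 0.125Q = 21.5 + 0.125Q → Q* = 242, P* = 51.75.
A tax t gives ΔQ = t/0.25 and wedge t, so DWL = t²/0.5.
t²/0.5 = 2366.72 → t² = 1183.36 → t = 34.4.

34.4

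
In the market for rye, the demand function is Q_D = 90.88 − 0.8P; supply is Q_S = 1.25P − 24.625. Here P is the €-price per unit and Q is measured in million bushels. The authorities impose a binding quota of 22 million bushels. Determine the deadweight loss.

In inverse form: demand P = 113.6 − 1.25Q, supply P = 19.7 + 0.8Q.
Competitive equilibrium: 113.6 − 1.25Q = 19.7 + 0.8Q → Q* = 45.8049, P* = 56.3439.
At Q = 22: demand price = 113.6 − 1.25·22 = 86.1; supply price = 19.7 + 0.8·22 = 37.3.
ΔQ = 45.8049 − 22 = 23.8049; wedge = 86.1 − 37.3 = 48.8.
Welfare loss = ½ × 23.8049 × 48.8 = €580.84 million.

€580.84 million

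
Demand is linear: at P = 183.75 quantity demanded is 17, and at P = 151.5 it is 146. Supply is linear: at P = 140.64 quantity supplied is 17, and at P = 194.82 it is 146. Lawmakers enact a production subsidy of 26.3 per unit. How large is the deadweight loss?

Demand slope = (151.5 − 183.75)/(146 − 17) = −0.25, so P = 188 − 0.25Q.
Supply slope = (194.82 − 140.64)/(146 − 17) = 0.42, so P = 133.5 + 0.42Q.
Competitive equilibrium: 188 − 0.25Q = 133.5 + 0.42Q → Q* = 81.3433, P* = 167.6642.
The subsidy lowers effective supply by 26.3: P = 107.2 + 0.42Q.
New quantity: 188 − 0.25Q = 107.2 + 0.42Q → Q' = 120.597.
Overproduction ΔQ = 120.597 − 81.3433 = 39.2537; wedge = subsidy = 26.3.
The triangle = ½ × 39.2537 × 26.3 = 516.19.

516.19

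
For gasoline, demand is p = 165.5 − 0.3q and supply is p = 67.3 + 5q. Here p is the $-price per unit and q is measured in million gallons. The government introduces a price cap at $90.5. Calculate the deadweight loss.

Competitive equilibrium: 165.5 − 0.3q = 67.3 + 5q → q* = 18.528302, p* = 159.941509.
At the ceiling p = 90.5, quantity supplied = (90.5 − 67.3)/5 = 4.64.
Willingness to pay at q' = 4.64: 165.5 − 0.3·4.64 = 164.108.
Δq = 18.528302 − 4.64 = 13.888302; wedge = 164.108 − 90.5 = 73.608.
Deadweight loss = ½ × 13.888302 × 73.608 = $511.15 million.

$511.15 million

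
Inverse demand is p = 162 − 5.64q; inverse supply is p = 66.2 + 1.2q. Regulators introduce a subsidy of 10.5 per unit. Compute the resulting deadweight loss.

Competitive equilibrium: 162 − 5.64q = 66.2 + 1.2q → q* = 14.0058, p* = 83.007.
The subsidy lowers effective supply by 10.5: p = 55.7 + 1.2q.
New quantity: 162 − 5.64q = 55.7 + 1.2q → q' = 15.5409.
Overproduction Δq = 15.5409 − 14.0058 = 1.5351; wedge = subsidy = 10.5.
DWL = ½ × 1.5351 × 10.5 = 8.06.

8.06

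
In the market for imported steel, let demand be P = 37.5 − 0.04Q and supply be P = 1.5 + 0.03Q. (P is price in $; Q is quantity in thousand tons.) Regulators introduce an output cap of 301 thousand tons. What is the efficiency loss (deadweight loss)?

Competitive equilibrium: 37.5 − 0.04Q = 1.5 + 0.03Q → Q* = 514.2857, P* = 16.9286.
At Q = 301: demand price = 37.5 − 0.04·301 = 25.46; supply price = 1.5 + 0.03·301 = 10.53.
ΔQ = 514.2857 − 301 = 213.2857; wedge = 25.46 − 10.53 = 14.93.
Deadweight loss = ½ × 213.2857 × 14.93 = $1592.18 thousand.

$1592.18 thousand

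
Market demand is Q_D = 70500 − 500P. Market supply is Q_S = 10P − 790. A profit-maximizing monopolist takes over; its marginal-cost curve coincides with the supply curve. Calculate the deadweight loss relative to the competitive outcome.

6.97

In inverse form: demand P = 141 − 0.002Q, supply P = 79 + 0.1Q.
Competitive equilibrium: 141 − 0.002Q = 79 + 0.1Q → Q* = 607.8431, P* = 139.7843.
Marginal revenue: MR = 141 − 0.004Q. Set MR = MC: 141 − 0.004Q = 79 + 0.1Q → Q_m = 596.1538.
Price P_m = 141 − 0.002·596.1538 = 139.8077; MC(Q_m) = 79 + 0.1·596.1538 = 138.6154.
Competitive Q* = 607.8431, so ΔQ = 11.6893; wedge = 139.8077 − 138.6154 = 1.1923.
DWL = ½ × 11.6893 × 1.1923 = 6.97.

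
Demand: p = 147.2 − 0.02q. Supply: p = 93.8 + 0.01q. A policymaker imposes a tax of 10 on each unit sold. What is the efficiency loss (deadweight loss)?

Competitive equilibrium: 147.2 − 0.02q = 93.8 + 0.01q → q* = 1780, p* = 111.6.
With the tax, the buyer price exceeds the seller price by 10: (147.2 − 0.02q) − (93.8 + 0.01q) = 10 → q' = 1446.6667.
Δq = 1780 − 1446.6667 = 333.3333; the wedge equals the tax, 10.
Welfare loss = ½ × 333.3333 × 10 = 1666.67.

1666.67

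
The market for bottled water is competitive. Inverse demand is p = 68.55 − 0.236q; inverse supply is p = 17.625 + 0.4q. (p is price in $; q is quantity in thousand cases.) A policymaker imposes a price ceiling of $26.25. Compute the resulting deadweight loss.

$1088.58 thousand

Competitive equilibrium: 68.55 − 0.236q = 17.625 + 0.4q → q* = 80.0708, p* = 49.6533.
At the ceiling p = 26.25, quantity supplied = (26.25 − 17.625)/0.4 = 21.5625.
Willingness to pay at q' = 21.5625: 68.55 − 0.236·21.5625 = 63.4613.
Δq = 80.0708 − 21.5625 = 58.5083; wedge = 63.4613 − 26.25 = 37.2113.
The triangle = ½ × 58.5083 × 37.2113 = $1088.58 thousand.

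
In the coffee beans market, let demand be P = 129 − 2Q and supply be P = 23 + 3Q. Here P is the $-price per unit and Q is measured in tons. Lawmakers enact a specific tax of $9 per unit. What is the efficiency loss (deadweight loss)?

Competitive equilibrium: 129 − 2Q = 23 + 3Q → Q* = 21.2, P* = 86.6.
With the tax, the buyer price exceeds the seller price by 9: (129 − 2Q) − (23 + 3Q) = 9 → Q' = 19.4.
ΔQ = 21.2 − 19.4 = 1.8; the wedge equals the tax, 9.
DWL = ½ × 1.8 × 9 = $8.10.

$8.10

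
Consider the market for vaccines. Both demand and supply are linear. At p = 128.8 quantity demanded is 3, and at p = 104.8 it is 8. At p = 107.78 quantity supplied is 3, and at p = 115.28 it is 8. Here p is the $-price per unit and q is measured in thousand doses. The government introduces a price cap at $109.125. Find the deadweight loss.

$18.75 thousand

Demand slope = (104.8 − 128.8)/(8 − 3) = −4.8, so p = 143.2 − 4.8q.
Supply slope = (115.28 − 107.78)/(8 − 3) = 1.5, so p = 103.28 + 1.5q.
Competitive equilibrium: 143.2 − 4.8q = 103.28 + 1.5q → q* = 6.3365, p* = 112.7848.
At the ceiling p = 109.125, quantity supplied = (109.125 − 103.28)/1.5 = 3.8967.
Willingness to pay at q' = 3.8967: 143.2 − 4.8·3.8967 = 124.4958.
Δq = 6.3365 − 3.8967 = 2.4398; wedge = 124.4958 − 109.125 = 15.3708.
DWL = ½ × 2.4398 × 15.3708 = $18.75 thousand.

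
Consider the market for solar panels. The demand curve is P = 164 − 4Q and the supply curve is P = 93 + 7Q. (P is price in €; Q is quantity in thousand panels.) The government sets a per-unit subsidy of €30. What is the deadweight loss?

Competitive equilibrium: 164 − 4Q = 93 + 7Q → Q* = 6.4545, P* = 138.1818.
The subsidy lowers effective supply by 30: P = 63 + 7Q.
New quantity: 164 − 4Q = 63 + 7Q → Q' = 9.1818.
Overproduction ΔQ = 9.1818 − 6.4545 = 2.7273; wedge = subsidy = 30.
The triangle = ½ × 2.7273 × 30 = €40.91 thousand.

€40.91 thousand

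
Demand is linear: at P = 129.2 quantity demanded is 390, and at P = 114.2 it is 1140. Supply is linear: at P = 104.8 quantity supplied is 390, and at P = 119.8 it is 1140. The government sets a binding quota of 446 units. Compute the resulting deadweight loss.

6138.32

Demand slope = (114.2 − 129.2)/(1140 − 390) = −0.02, so P = 137 − 0.02Q.
Supply slope = (119.8 − 104.8)/(1140 − 390) = 0.02, so P = 97 + 0.02Q.
Competitive equilibrium: 137 − 0.02Q = 97 + 0.02Q → Q* = 1000, P* = 117.
At Q = 446: demand price = 137 − 0.02·446 = 128.08; supply price = 97 + 0.02·446 = 105.92.
ΔQ = 1000 − 446 = 554; wedge = 128.08 − 105.92 = 22.16.
Deadweight loss = ½ × 554 × 22.16 = 6138.32.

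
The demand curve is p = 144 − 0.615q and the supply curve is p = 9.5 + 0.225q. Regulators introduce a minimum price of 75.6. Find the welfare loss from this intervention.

1004.29

Competitive equilibrium: 144 − 0.615q = 9.5 + 0.225q → q* = 160.119, p* = 45.5268.
At the floor p = 75.6, quantity demanded = (144 − 75.6)/0.615 = 111.2195.
Sellers' marginal cost at q' = 111.2195: 9.5 + 0.225·111.2195 = 34.5244.
Δq = 160.119 − 111.2195 = 48.8995; wedge = 75.6 − 34.5244 = 41.0756.
Welfare loss = ½ × 48.8995 × 41.0756 = 1004.29.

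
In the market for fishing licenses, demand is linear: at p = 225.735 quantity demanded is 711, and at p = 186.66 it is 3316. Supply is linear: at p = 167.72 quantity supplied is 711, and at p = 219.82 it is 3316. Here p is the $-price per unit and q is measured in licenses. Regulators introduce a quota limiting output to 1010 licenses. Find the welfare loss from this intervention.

Demand slope = (186.66 − 225.735)/(3316 − 711) = −0.015, so p = 236.4 − 0.015q.
Supply slope = (219.82 − 167.72)/(3316 − 711) = 0.02, so p = 153.5 + 0.02q.
Competitive equilibrium: 236.4 − 0.015q = 153.5 + 0.02q → q* = 2368.5714, p* = 200.8714.
At q = 1010: demand price = 236.4 − 0.015·1010 = 221.25; supply price = 153.5 + 0.02·1010 = 173.7.
Δq = 2368.5714 − 1010 = 1358.5714; wedge = 221.25 − 173.7 = 47.55.
The triangle = ½ × 1358.5714 × 47.55 = $32300.04.

$32300.04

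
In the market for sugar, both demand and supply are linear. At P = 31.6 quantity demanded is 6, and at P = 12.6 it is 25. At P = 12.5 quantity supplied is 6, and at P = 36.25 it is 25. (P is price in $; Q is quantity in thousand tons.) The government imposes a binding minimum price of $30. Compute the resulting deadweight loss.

$53.39 thousand

Demand slope = (12.6 − 31.6)/(25 − 6) = −1, so P = 37.6 − Q.
Supply slope = (36.25 − 12.5)/(25 − 6) = 1.25, so P = 5 + 1.25Q.
Competitive equilibrium: 37.6 − Q = 5 + 1.25Q → Q* = 14.4889, P* = 23.1111.
At the floor P = 30, quantity demanded = (37.6 − 30)/1 = 7.6.
Sellers' marginal cost at Q' = 7.6: 5 + 1.25·7.6 = 14.5.
ΔQ = 14.4889 − 7.6 = 6.8889; wedge = 30 − 14.5 = 15.5.
Welfare loss = ½ × 6.8889 × 15.5 = $53.39 thousand.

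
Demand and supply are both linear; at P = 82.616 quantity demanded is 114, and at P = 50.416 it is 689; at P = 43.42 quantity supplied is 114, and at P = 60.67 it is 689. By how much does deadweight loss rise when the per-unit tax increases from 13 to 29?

Demand slope = (50.416 − 82.616)/(689 − 114) = −0.056, so P = 89 − 0.056Q.
Supply slope = (60.67 − 43.42)/(689 − 114) = 0.03, so P = 40 + 0.03Q.
Competitive equilibrium: 89 − 0.056Q = 40 + 0.03Q → Q* = 569.7674, P* = 57.093.
For a per-unit tax t: ΔQ = t/0.086, so DWL = ½·t·(t/0.086) = t²/0.172.
At t = 13: DWL = 982.558. At t = 29: DWL = 4889.535.
Increase = 4889.535 − 982.558 = 3906.98.

3906.98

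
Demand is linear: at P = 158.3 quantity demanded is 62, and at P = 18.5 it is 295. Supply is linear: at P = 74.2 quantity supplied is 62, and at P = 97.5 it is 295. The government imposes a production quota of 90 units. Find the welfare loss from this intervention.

Demand slope = (18.5 − 158.3)/(295 − 62) = −0.6, so P = 195.5 − 0.6Q.
Supply slope = (97.5 − 74.2)/(295 − 62) = 0.1, so P = 68 + 0.1Q.
Competitive equilibrium: 195.5 − 0.6Q = 68 + 0.1Q → Q* = 182.1429, P* = 86.2143.
At Q = 90: demand price = 195.5 − 0.6·90 = 141.5; supply price = 68 + 0.1·90 = 77.
ΔQ = 182.1429 − 90 = 92.1429; wedge = 141.5 − 77 = 64.5.
Welfare loss = ½ × 92.1429 × 64.5 = 2971.61.

2971.61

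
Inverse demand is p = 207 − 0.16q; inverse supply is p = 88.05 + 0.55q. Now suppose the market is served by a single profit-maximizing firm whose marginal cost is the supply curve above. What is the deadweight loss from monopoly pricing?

Competitive equilibrium: 207 − 0.16q = 88.05 + 0.55q → q* = 167.5352, p* = 180.1944.
Marginal revenue: MR = 207 − 0.32q. Set MR = MC: 207 − 0.32q = 88.05 + 0.55q → q_m = 136.7241.
Price p_m = 207 − 0.16·136.7241 = 185.1241; MC(q_m) = 88.05 + 0.55·136.7241 = 163.2483.
Competitive q* = 167.5352, so Δq = 30.8111; wedge = 185.1241 − 163.2483 = 21.8758.
Welfare loss = ½ × 30.8111 × 21.8758 = 337.01.

337.01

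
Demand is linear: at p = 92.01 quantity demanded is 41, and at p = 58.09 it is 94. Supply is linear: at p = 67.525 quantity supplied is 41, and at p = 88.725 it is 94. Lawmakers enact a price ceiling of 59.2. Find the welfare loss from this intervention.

1023.07

Demand slope = (58.09 − 92.01)/(94 − 41) = −0.64, so p = 118.25 − 0.64q.
Supply slope = (88.725 − 67.525)/(94 − 41) = 0.4, so p = 51.125 + 0.4q.
Competitive equilibrium: 118.25 − 0.64q = 51.125 + 0.4q → q* = 64.5433, p* = 76.9423.
At the ceiling p = 59.2, quantity supplied = (59.2 − 51.125)/0.4 = 20.1875.
Willingness to pay at q' = 20.1875: 118.25 − 0.64·20.1875 = 105.33.
Δq = 64.5433 − 20.1875 = 44.3558; wedge = 105.33 − 59.2 = 46.13.
Welfare loss = ½ × 44.3558 × 46.13 = 1023.07.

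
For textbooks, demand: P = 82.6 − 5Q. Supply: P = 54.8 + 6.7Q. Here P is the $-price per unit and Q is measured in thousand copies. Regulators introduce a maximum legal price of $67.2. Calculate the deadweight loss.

$1.61 thousand

Competitive equilibrium: 82.6 − 5Q = 54.8 + 6.7Q → Q* = 2.3761, P* = 70.7197.
At the ceiling P = 67.2, quantity supplied = (67.2 − 54.8)/6.7 = 1.8507.
Willingness to pay at Q' = 1.8507: 82.6 − 5·1.8507 = 73.3465.
ΔQ = 2.3761 − 1.8507 = 0.5254; wedge = 73.3465 − 67.2 = 6.1465.
DWL = ½ × 0.5254 × 6.1465 = $1.61 thousand.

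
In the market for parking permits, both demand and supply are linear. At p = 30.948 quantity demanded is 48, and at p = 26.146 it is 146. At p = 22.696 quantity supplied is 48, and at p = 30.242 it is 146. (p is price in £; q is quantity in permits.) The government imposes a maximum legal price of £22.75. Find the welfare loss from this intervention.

£264.46

Demand slope = (26.146 − 30.948)/(146 − 48) = −0.049, so p = 33.3 − 0.049q.
Supply slope = (30.242 − 22.696)/(146 − 48) = 0.077, so p = 19 + 0.077q.
Competitive equilibrium: 33.3 − 0.049q = 19 + 0.077q → q* = 113.4921, p* = 27.7389.
At the ceiling p = 22.75, quantity supplied = (22.75 − 19)/0.077 = 48.7013.
Willingness to pay at q' = 48.7013: 33.3 − 0.049·48.7013 = 30.9136.
Δq = 113.4921 − 48.7013 = 64.7908; wedge = 30.9136 − 22.75 = 8.1636.
DWL = ½ × 64.7908 × 8.1636 = £264.46.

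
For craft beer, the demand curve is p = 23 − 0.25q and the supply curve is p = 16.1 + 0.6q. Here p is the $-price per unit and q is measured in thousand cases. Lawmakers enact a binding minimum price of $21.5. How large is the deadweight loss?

Competitive equilibrium: 23 − 0.25q = 16.1 + 0.6q → q* = 8.1176, p* = 20.9706.
At the floor p = 21.5, quantity demanded = (23 − 21.5)/0.25 = 6.
Sellers' marginal cost at q' = 6: 16.1 + 0.6·6 = 19.7.
Δq = 8.1176 − 6 = 2.1176; wedge = 21.5 − 19.7 = 1.8.
DWL = ½ × 2.1176 × 1.8 = $1.91 thousand.

$1.91 thousand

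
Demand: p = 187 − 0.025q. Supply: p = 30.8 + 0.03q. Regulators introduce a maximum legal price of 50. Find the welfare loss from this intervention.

Competitive equilibrium: 187 − 0.025q = 30.8 + 0.03q → q* = 2840, p* = 116.
At the ceiling p = 50, quantity supplied = (50 − 30.8)/0.03 = 640.
Willingness to pay at q' = 640: 187 − 0.025·640 = 171.
Δq = 2840 − 640 = 2200; wedge = 171 − 50 = 121.
DWL = ½ × 2200 × 121 = 133100.

133100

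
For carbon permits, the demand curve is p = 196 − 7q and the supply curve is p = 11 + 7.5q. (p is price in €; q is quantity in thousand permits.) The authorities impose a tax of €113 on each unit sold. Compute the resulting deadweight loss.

€440.31 thousand

Competitive equilibrium: 196 − 7q = 11 + 7.5q → q* = 12.7586, p* = 106.6897.
With the tax, the buyer price exceeds the seller price by 113: (196 − 7q) − (11 + 7.5q) = 113 → q' = 4.9655.
Δq = 12.7586 − 4.9655 = 7.7931; the wedge equals the tax, 113.
The triangle = ½ × 7.7931 × 113 = €440.31 thousand.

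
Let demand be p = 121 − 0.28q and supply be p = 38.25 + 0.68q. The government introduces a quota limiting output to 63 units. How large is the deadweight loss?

258.31

Competitive equilibrium: 121 − 0.28q = 38.25 + 0.68q → q* = 86.1979, p* = 96.8646.
At q = 63: demand price = 121 − 0.28·63 = 103.36; supply price = 38.25 + 0.68·63 = 81.09.
Δq = 86.1979 − 63 = 23.1979; wedge = 103.36 − 81.09 = 22.27.
Deadweight loss = ½ × 23.1979 × 22.27 = 258.31.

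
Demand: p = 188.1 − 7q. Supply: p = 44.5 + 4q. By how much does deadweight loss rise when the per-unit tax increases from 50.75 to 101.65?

Competitive equilibrium: 188.1 − 7q = 44.5 + 4q → q* = 13.0545, p* = 96.7182.
For a per-unit tax t: Δq = t/11, so DWL = ½·t·(t/11) = t²/22.
At t = 50.75: DWL = 117.071. At t = 101.65: DWL = 469.669.
Increase = 469.669 − 117.071 = 352.60.

352.60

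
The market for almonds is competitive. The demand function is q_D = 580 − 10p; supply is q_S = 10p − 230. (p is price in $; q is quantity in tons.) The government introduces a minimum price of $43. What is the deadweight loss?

$62.50

In inverse form: demand p = 58 − 0.1q, supply p = 23 + 0.1q.
Competitive equilibrium: 58 − 0.1q = 23 + 0.1q → q* = 175, p* = 40.5.
At the floor p = 43, quantity demanded = (58 − 43)/0.1 = 150.
Sellers' marginal cost at q' = 150: 23 + 0.1·150 = 38.
Δq = 175 − 150 = 25; wedge = 43 − 38 = 5.
DWL = ½ × 25 × 5 = $62.50.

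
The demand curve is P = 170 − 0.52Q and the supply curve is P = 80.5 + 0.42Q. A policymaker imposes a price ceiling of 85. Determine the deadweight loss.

3355.80

Competitive equilibrium: 170 − 0.52Q = 80.5 + 0.42Q → Q* = 95.2128, P* = 120.4894.
At the ceiling P = 85, quantity supplied = (85 − 80.5)/0.42 = 10.7143.
Willingness to pay at Q' = 10.7143: 170 − 0.52·10.7143 = 164.4286.
ΔQ = 95.2128 − 10.7143 = 84.4985; wedge = 164.4286 − 85 = 79.4286.
DWL = ½ × 84.4985 × 79.4286 = 3355.80.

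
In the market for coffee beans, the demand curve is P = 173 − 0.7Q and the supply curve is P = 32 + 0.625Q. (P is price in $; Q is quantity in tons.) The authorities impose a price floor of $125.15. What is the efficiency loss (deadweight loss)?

$959.57

Competitive equilibrium: 173 − 0.7Q = 32 + 0.625Q → Q* = 106.4151, P* = 98.5094.
At the floor P = 125.15, quantity demanded = (173 − 125.15)/0.7 = 68.3571.
Sellers' marginal cost at Q' = 68.3571: 32 + 0.625·68.3571 = 74.7232.
ΔQ = 106.4151 − 68.3571 = 38.058; wedge = 125.15 − 74.7232 = 50.4268.
Welfare loss = ½ × 38.058 × 50.4268 = $959.57.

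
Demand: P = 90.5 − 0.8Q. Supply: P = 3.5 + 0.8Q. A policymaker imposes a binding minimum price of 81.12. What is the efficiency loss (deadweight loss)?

1455.218

Competitive equilibrium: 90.5 − 0.8Q = 3.5 + 0.8Q → Q* = 54.375, P* = 47.
At the floor P = 81.12, quantity demanded = (90.5 − 81.12)/0.8 = 11.725.
Sellers' marginal cost at Q' = 11.725: 3.5 + 0.8·11.725 = 12.88.
ΔQ = 54.375 − 11.725 = 42.65; wedge = 81.12 − 12.88 = 68.24.
DWL = ½ × 42.65 × 68.24 = 1455.218.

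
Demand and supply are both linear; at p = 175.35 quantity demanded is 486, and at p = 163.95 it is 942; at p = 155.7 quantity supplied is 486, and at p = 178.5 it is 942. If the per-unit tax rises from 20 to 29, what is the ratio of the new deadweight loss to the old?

2.1025

Demand slope = (163.95 − 175.35)/(942 − 486) = −0.025, so p = 187.5 − 0.025q.
Supply slope = (178.5 − 155.7)/(942 − 486) = 0.05, so p = 131.4 + 0.05q.
Competitive equilibrium: 187.5 − 0.025q = 131.4 + 0.05q → q* = 748, p* = 168.8.
For a per-unit tax t: Δq = t/0.075, so DWL = ½·t·(t/0.075) = t²/0.15.
At t = 20: DWL = 2666.667. At t = 29: DWL = 5606.667.
Ratio = (29/20)² = 2.1025.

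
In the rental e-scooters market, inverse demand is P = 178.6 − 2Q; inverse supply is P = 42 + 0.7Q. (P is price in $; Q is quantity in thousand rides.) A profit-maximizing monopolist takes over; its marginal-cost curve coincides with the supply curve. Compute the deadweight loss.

Competitive equilibrium: 178.6 − 2Q = 42 + 0.7Q → Q* = 50.5926, P* = 77.4148.
Marginal revenue: MR = 178.6 − 4Q. Set MR = MC: 178.6 − 4Q = 42 + 0.7Q → Q_m = 29.0638.
Price P_m = 178.6 − 2·29.0638 = 120.4724; MC(Q_m) = 42 + 0.7·29.0638 = 62.3447.
Competitive Q* = 50.5926, so ΔQ = 21.5288; wedge = 120.4724 − 62.3447 = 58.1277.
Deadweight loss = ½ × 21.5288 × 58.1277 = $625.71 thousand.

$625.71 thousand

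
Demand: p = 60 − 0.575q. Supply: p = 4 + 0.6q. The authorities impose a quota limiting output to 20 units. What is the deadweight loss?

Competitive equilibrium: 60 − 0.575q = 4 + 0.6q → q* = 47.6596, p* = 32.5957.
At q = 20: demand price = 60 − 0.575·20 = 48.5; supply price = 4 + 0.6·20 = 16.
Δq = 47.6596 − 20 = 27.6596; wedge = 48.5 − 16 = 32.5.
Welfare loss = ½ × 27.6596 × 32.5 = 449.47.

449.47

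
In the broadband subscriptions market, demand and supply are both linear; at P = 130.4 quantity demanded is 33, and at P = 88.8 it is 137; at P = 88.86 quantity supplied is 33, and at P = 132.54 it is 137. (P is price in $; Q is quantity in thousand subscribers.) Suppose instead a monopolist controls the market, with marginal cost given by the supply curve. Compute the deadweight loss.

Demand slope = (88.8 − 130.4)/(137 − 33) = −0.4, so P = 143.6 − 0.4Q.
Supply slope = (132.54 − 88.86)/(137 − 33) = 0.42, so P = 75 + 0.42Q.
Competitive equilibrium: 143.6 − 0.4Q = 75 + 0.42Q → Q* = 83.6585, P* = 110.1366.
Marginal revenue: MR = 143.6 − 0.8Q. Set MR = MC: 143.6 − 0.8Q = 75 + 0.42Q → Q_m = 56.2295.
Price P_m = 143.6 − 0.4·56.2295 = 121.1082; MC(Q_m) = 75 + 0.42·56.2295 = 98.6164.
Competitive Q* = 83.6585, so ΔQ = 27.429; wedge = 121.1082 − 98.6164 = 22.4918.
The triangle = ½ × 27.429 × 22.4918 = $308.46 thousand.

$308.46 thousand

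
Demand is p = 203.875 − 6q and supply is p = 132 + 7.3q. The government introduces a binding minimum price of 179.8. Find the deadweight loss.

Competitive equilibrium: 203.875 − 6q = 132 + 7.3q → q* = 5.4041, p* = 171.4502.
At the floor p = 179.8, quantity demanded = (203.875 − 179.8)/6 = 4.0125.
Sellers' marginal cost at q' = 4.0125: 132 + 7.3·4.0125 = 161.2913.
Δq = 5.4041 − 4.0125 = 1.3916; wedge = 179.8 − 161.2913 = 18.5087.
Welfare loss = ½ × 1.3916 × 18.5087 = 12.88.

12.88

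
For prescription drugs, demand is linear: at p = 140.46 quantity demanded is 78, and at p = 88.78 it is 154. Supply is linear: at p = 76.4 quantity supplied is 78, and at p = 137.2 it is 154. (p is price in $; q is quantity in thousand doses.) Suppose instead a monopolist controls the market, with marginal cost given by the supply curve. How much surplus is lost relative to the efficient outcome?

Demand slope = (88.78 − 140.46)/(154 − 78) = −0.68, so p = 193.5 − 0.68q.
Supply slope = (137.2 − 76.4)/(154 − 78) = 0.8, so p = 14 + 0.8q.
Competitive equilibrium: 193.5 − 0.68q = 14 + 0.8q → q* = 121.28378, p* = 111.02703.
Marginal revenue: MR = 193.5 − 1.36q. Set MR = MC: 193.5 − 1.36q = 14 + 0.8q → q_m = 83.10185.
Price p_m = 193.5 − 0.68·83.10185 = 136.99074; MC(q_m) = 14 + 0.8·83.10185 = 80.48148.
Competitive q* = 121.28378, so Δq = 38.18193; wedge = 136.99074 − 80.48148 = 56.50926.
Welfare loss = ½ × 38.18193 × 56.50926 = $1078.82 thousand.

$1078.82 thousand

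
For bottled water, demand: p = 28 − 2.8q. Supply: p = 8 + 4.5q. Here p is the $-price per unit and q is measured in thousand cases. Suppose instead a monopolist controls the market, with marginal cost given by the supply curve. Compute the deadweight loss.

Competitive equilibrium: 28 − 2.8q = 8 + 4.5q → q* = 2.7397, p* = 20.3288.
Marginal revenue: MR = 28 − 5.6q. Set MR = MC: 28 − 5.6q = 8 + 4.5q → q_m = 1.9802.
Price p_m = 28 − 2.8·1.9802 = 22.4554; MC(q_m) = 8 + 4.5·1.9802 = 16.9109.
Competitive q* = 2.7397, so Δq = 0.7595; wedge = 22.4554 − 16.9109 = 5.5445.
The triangle = ½ × 0.7595 × 5.5445 = $2.11 thousand.

$2.11 thousand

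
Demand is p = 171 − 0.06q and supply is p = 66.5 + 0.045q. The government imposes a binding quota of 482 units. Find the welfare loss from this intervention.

Competitive equilibrium: 171 − 0.06q = 66.5 + 0.045q → q* = 995.2381, p* = 111.2857.
At q = 482: demand price = 171 − 0.06·482 = 142.08; supply price = 66.5 + 0.045·482 = 88.19.
Δq = 995.2381 − 482 = 513.2381; wedge = 142.08 − 88.19 = 53.89.
Deadweight loss = ½ × 513.2381 × 53.89 = 13829.20.

13829.20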